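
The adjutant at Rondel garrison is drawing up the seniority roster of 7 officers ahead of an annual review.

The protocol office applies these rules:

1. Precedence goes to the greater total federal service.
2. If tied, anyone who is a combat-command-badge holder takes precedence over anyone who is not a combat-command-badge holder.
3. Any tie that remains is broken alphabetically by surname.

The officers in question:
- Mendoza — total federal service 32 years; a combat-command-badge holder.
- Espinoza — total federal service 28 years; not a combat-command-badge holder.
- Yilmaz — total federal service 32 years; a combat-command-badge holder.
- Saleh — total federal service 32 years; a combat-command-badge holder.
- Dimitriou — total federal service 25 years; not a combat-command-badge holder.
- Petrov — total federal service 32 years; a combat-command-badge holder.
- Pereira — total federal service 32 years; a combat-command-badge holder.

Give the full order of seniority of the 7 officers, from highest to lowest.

By total federal service (higher first): Mendoza, Pereira, Petrov, Saleh and Yilmaz (each 32 years); then Espinoza (28 years); then Dimitriou (25 years).
Mendoza, Pereira, Petrov, Saleh and Yilmaz are each a combat-command-badge holder, so the next rule applies.
Among Mendoza, Pereira, Petrov, Saleh and Yilmaz, alphabetically by surname: Mendoza before Pereira before Petrov before Saleh before Yilmaz.
Full order: Mendoza, Pereira, Petrov, Saleh, Yilmaz, Espinoza, Dimitriou.

Mendoza, Pereira, Petrov, Saleh, Yilmaz, Espinoza, Dimitriou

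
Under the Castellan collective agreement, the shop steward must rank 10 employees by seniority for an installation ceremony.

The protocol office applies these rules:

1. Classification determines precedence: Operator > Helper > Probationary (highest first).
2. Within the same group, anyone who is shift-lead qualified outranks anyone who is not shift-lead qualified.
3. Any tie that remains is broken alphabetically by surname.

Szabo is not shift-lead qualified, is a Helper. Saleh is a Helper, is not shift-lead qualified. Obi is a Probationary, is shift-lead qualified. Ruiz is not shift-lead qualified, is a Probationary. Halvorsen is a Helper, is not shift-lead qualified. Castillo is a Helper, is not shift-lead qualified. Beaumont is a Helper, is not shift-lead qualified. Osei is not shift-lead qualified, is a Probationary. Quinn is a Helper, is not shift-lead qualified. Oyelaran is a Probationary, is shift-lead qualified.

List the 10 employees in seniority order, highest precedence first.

By classification: Beaumont, Castillo, Halvorsen, Quinn, Saleh and Szabo (Helper); then Obi, Oyelaran, Osei and Ruiz (Probationary).
Beaumont, Castillo, Halvorsen, Quinn, Saleh and Szabo are each not shift-lead qualified, so the next rule applies.
Among Beaumont, Castillo, Halvorsen, Quinn, Saleh and Szabo, alphabetically by surname: Beaumont before Castillo before Halvorsen before Quinn before Saleh before Szabo.
Among Obi, Oyelaran, Osei and Ruiz, shift-lead qualified before not shift-lead qualified: Obi and Oyelaran (shift-lead qualified) before Osei and Ruiz (not shift-lead qualified).
Among Obi and Oyelaran, alphabetically by surname: Obi before Oyelaran.
Among Osei and Ruiz, alphabetically by surname: Osei before Ruiz.
Full order: Beaumont, Castillo, Halvorsen, Quinn, Saleh, Szabo, Obi, Oyelaran, Osei, Ruiz.

Beaumont, Castillo, Halvorsen, Quinn, Saleh, Szabo, Obi, Oyelaran, Osei, Ruiz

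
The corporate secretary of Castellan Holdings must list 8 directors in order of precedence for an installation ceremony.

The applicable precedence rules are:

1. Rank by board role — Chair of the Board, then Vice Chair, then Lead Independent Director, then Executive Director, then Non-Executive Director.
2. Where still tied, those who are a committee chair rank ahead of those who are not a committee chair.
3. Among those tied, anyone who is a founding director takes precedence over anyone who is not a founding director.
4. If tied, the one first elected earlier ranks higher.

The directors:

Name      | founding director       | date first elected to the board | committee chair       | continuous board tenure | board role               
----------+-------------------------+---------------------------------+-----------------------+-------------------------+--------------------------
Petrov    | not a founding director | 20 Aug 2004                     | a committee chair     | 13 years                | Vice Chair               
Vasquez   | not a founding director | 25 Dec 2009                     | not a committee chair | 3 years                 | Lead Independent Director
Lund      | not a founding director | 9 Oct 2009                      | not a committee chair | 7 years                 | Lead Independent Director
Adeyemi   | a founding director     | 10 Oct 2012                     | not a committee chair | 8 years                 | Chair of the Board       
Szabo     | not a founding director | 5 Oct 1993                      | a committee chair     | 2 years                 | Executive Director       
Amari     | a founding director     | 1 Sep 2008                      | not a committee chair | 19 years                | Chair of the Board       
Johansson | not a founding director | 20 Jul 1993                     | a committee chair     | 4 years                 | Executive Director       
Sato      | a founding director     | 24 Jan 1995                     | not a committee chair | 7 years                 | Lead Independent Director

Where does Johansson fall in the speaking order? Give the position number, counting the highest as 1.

7

By board role: Amari and Adeyemi (Chair of the Board); then Petrov (Vice Chair); then Sato, Lund and Vasquez (Lead Independent Director); then Johansson and Szabo (Executive Director).
Amari and Adeyemi are each not a committee chair, so the next rule applies.
Amari and Adeyemi are each a founding director, so the next rule applies.
Among Amari and Adeyemi, by date first elected to the board (earlier first): Amari (1 Sep 2008) before Adeyemi (10 Oct 2012).
Sato, Lund and Vasquez are each not a committee chair, so the next rule applies.
Among Sato, Lund and Vasquez, a founding director before not a founding director: Sato (a founding director) before Lund and Vasquez (not a founding director).
Among Lund and Vasquez, by date first elected to the board (earlier first): Lund (9 Oct 2009) before Vasquez (25 Dec 2009).
Johansson and Szabo are each a committee chair, so the next rule applies.
Johansson and Szabo are each not a founding director, so the next rule applies.
Among Johansson and Szabo, by date first elected to the board (earlier first): Johansson (20 Jul 1993) before Szabo (5 Oct 1993).
Order: Amari, Adeyemi, Petrov, Sato, Lund, Vasquez, Johansson, Szabo. So position 7.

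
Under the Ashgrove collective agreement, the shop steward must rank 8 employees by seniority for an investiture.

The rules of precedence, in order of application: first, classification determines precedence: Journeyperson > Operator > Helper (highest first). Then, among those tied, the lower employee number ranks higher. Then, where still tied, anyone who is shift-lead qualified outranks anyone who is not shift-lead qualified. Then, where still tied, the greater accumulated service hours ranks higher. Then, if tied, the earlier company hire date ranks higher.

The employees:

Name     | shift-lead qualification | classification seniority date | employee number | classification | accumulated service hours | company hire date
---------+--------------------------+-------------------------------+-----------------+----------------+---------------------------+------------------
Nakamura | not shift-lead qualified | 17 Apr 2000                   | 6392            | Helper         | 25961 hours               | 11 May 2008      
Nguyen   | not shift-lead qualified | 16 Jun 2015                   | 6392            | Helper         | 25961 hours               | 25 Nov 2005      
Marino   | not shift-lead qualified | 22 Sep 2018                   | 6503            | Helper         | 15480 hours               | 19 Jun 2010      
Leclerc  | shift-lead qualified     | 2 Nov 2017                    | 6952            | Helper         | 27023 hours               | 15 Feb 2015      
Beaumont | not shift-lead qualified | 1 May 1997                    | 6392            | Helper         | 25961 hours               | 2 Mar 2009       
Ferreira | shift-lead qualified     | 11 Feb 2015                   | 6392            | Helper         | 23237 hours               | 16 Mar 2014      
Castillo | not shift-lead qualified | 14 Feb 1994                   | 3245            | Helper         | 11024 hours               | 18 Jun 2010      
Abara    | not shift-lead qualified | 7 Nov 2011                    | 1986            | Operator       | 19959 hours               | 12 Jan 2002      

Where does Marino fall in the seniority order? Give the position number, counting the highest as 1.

By classification: Abara (Operator); then Castillo, Ferreira, Nguyen, Nakamura, Beaumont, Marino and Leclerc (Helper).
Among Castillo, Ferreira, Nguyen, Nakamura, Beaumont, Marino and Leclerc, by employee number (lower first): Castillo (3245) before Ferreira, Nguyen, Nakamura and Beaumont (6392) before Marino (6503) before Leclerc (6952).
Among Ferreira, Nguyen, Nakamura and Beaumont, shift-lead qualified before not shift-lead qualified: Ferreira (shift-lead qualified) before Nguyen, Nakamura and Beaumont (not shift-lead qualified).
Nguyen, Nakamura and Beaumont all have accumulated service hours 25961 hours, so the next rule applies.
Among Nguyen, Nakamura and Beaumont, by company hire date (earlier first): Nguyen (25 Nov 2005) before Nakamura (11 May 2008) before Beaumont (2 Mar 2009).
Order: Abara, Castillo, Ferreira, Nguyen, Nakamura, Beaumont, Marino, Leclerc. So position 7.

7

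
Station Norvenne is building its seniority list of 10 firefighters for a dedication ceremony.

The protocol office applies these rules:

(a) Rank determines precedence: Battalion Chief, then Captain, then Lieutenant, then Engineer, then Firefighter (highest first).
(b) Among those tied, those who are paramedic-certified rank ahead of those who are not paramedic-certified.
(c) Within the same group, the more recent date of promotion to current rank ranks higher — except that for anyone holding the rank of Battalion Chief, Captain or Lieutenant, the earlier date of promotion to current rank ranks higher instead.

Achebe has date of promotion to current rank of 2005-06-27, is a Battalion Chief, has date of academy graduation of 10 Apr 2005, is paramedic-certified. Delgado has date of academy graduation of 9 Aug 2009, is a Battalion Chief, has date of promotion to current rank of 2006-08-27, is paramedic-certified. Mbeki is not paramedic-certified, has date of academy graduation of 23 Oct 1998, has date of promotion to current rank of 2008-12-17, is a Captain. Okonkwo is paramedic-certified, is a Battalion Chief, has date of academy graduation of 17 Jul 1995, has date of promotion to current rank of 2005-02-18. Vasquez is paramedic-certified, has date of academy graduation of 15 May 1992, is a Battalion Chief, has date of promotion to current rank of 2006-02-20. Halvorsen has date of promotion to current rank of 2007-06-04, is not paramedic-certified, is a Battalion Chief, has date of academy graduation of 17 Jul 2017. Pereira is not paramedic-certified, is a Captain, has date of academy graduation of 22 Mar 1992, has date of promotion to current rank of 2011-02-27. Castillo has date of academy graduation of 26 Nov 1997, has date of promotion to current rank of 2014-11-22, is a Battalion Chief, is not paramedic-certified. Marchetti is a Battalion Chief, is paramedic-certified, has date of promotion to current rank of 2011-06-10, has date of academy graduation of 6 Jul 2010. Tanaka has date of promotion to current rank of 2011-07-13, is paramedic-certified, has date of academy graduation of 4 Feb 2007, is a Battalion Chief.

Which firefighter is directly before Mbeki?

Castillo

By rank: Okonkwo, Achebe, Vasquez, Delgado, Marchetti, Tanaka, Halvorsen and Castillo (Battalion Chief); then Mbeki and Pereira (Captain).
Among Okonkwo, Achebe, Vasquez, Delgado, Marchetti, Tanaka, Halvorsen and Castillo, paramedic-certified before not paramedic-certified: Okonkwo, Achebe, Vasquez, Delgado, Marchetti and Tanaka (paramedic-certified) before Halvorsen and Castillo (not paramedic-certified).
Among Okonkwo, Achebe, Vasquez, Delgado, Marchetti and Tanaka, by date of promotion to current rank (earlier first) (reversed rule for this group): Okonkwo (2005-02-18) before Achebe (2005-06-27) before Vasquez (2006-02-20) before Delgado (2006-08-27) before Marchetti (2011-06-10) before Tanaka (2011-07-13).
Among Halvorsen and Castillo, by date of promotion to current rank (earlier first) (reversed rule for this group): Halvorsen (2007-06-04) before Castillo (2014-11-22).
Mbeki and Pereira are each not paramedic-certified, so the next rule applies.
Among Mbeki and Pereira, by date of promotion to current rank (earlier first) (reversed rule for this group): Mbeki (2008-12-17) before Pereira (2011-02-27).
Order: Okonkwo, Achebe, Vasquez, Delgado, Marchetti, Tanaka, Halvorsen, Castillo, Mbeki, Pereira.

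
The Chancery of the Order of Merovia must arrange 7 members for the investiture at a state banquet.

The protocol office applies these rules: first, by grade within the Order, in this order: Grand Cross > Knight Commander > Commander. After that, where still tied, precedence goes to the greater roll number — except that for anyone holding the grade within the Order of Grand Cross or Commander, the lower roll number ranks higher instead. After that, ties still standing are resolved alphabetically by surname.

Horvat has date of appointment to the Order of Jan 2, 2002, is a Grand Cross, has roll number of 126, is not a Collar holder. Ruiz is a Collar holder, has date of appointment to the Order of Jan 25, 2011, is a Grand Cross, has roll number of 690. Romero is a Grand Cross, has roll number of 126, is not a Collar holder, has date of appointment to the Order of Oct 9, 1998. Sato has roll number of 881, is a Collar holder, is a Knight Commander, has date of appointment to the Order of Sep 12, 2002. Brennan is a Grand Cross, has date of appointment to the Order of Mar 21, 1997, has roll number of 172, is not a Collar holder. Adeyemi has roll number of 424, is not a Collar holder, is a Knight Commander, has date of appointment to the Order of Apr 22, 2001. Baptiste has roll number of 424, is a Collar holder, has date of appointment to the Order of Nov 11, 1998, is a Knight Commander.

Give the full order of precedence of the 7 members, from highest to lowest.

Horvat, Romero, Brennan, Ruiz, Sato, Adeyemi, Baptiste

By grade within the Order: Horvat, Romero, Brennan and Ruiz (Grand Cross); then Sato, Adeyemi and Baptiste (Knight Commander).
Among Horvat, Romero, Brennan and Ruiz, by roll number (lower first) (reversed rule for this group): Horvat and Romero (126) before Brennan (172) before Ruiz (690).
Among Horvat and Romero, alphabetically by surname: Horvat before Romero.
Among Sato, Adeyemi and Baptiste, by roll number (higher first): Sato (881) before Adeyemi and Baptiste (424).
Among Adeyemi and Baptiste, alphabetically by surname: Adeyemi before Baptiste.
Full order: Horvat, Romero, Brennan, Ruiz, Sato, Adeyemi, Baptiste.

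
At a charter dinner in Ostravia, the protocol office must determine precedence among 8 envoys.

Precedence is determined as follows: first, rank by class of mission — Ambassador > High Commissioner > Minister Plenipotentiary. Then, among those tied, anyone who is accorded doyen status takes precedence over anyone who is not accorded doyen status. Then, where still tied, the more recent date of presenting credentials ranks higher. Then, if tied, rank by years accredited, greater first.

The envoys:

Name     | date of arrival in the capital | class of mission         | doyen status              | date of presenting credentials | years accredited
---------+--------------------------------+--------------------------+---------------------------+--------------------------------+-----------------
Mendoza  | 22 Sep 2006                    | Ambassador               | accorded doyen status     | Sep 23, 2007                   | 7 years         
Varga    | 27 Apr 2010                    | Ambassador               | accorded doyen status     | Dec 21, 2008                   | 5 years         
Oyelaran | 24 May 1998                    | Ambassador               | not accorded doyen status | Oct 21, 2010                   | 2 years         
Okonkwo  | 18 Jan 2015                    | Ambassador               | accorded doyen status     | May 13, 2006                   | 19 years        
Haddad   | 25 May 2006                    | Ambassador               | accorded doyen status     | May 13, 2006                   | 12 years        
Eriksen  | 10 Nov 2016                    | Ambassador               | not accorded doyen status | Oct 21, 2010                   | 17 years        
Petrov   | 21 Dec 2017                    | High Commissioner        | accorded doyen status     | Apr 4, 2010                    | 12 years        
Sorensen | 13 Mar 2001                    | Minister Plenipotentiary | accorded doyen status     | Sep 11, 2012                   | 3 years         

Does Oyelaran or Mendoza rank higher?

By class of mission: Varga, Mendoza, Okonkwo, Haddad, Eriksen and Oyelaran (Ambassador); then Petrov (High Commissioner); then Sorensen (Minister Plenipotentiary).
Among Varga, Mendoza, Okonkwo, Haddad, Eriksen and Oyelaran, accorded doyen status before not accorded doyen status: Varga, Mendoza, Okonkwo and Haddad (accorded doyen status) before Eriksen and Oyelaran (not accorded doyen status).
Among Varga, Mendoza, Okonkwo and Haddad, by date of presenting credentials (later first): Varga (Dec 21, 2008) before Mendoza (Sep 23, 2007) before Okonkwo and Haddad (May 13, 2006).
Among Okonkwo and Haddad, by years accredited (higher first): Okonkwo (19 years) before Haddad (12 years).
Eriksen and Oyelaran both have date of presenting credentials Oct 21, 2010, so the next rule applies.
Among Eriksen and Oyelaran, by years accredited (higher first): Eriksen (17 years) before Oyelaran (2 years).
So Mendoza takes precedence.

Mendoza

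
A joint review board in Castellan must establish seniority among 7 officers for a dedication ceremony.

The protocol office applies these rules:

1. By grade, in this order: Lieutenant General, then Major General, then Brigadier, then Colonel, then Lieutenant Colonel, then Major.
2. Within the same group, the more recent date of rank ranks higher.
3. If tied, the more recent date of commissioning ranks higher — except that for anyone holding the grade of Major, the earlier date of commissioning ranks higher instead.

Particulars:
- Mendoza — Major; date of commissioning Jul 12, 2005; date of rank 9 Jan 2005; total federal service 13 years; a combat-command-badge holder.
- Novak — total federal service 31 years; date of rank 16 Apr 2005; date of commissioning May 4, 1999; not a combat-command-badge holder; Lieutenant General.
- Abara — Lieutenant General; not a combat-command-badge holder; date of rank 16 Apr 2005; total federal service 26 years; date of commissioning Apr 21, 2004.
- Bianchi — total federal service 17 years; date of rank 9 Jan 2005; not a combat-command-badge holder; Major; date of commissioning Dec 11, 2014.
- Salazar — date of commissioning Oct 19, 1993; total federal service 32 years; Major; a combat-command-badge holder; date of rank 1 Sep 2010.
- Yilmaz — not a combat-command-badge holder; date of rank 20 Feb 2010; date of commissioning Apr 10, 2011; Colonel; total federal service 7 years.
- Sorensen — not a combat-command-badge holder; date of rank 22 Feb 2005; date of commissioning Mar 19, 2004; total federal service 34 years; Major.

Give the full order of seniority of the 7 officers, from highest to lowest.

Abara, Novak, Yilmaz, Salazar, Sorensen, Mendoza, Bianchi

By grade: Abara and Novak (Lieutenant General); then Yilmaz (Colonel); then Salazar, Sorensen, Mendoza and Bianchi (Major).
Abara and Novak both have date of rank 16 Apr 2005, so the next rule applies.
Among Abara and Novak, by date of commissioning (later first): Abara (Apr 21, 2004) before Novak (May 4, 1999).
Among Salazar, Sorensen, Mendoza and Bianchi, by date of rank (later first): Salazar (1 Sep 2010) before Sorensen (22 Feb 2005) before Mendoza and Bianchi (9 Jan 2005).
Among Mendoza and Bianchi, by date of commissioning (earlier first) (reversed rule for this group): Mendoza (Jul 12, 2005) before Bianchi (Dec 11, 2014).
Full order: Abara, Novak, Yilmaz, Salazar, Sorensen, Mendoza, Bianchi.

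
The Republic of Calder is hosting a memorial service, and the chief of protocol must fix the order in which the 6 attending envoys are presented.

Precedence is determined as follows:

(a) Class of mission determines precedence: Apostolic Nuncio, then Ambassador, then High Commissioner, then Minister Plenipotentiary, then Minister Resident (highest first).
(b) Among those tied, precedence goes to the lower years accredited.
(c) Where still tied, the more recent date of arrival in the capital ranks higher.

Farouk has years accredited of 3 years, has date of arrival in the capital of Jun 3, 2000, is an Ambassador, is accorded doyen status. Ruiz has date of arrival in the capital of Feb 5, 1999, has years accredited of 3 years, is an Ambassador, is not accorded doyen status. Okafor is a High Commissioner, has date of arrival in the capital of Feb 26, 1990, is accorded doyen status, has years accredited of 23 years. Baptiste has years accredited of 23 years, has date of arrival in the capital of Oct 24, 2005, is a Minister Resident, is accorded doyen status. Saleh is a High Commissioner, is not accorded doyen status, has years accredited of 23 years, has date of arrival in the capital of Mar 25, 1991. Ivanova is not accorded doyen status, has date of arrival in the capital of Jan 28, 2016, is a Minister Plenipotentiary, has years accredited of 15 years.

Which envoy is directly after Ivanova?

By class of mission: Farouk and Ruiz (Ambassador); then Saleh and Okafor (High Commissioner); then Ivanova (Minister Plenipotentiary); then Baptiste (Minister Resident).
Farouk and Ruiz both have years accredited 3 years, so the next rule applies.
Among Farouk and Ruiz, by date of arrival in the capital (later first): Farouk (Jun 3, 2000) before Ruiz (Feb 5, 1999).
Saleh and Okafor both have years accredited 23 years, so the next rule applies.
Among Saleh and Okafor, by date of arrival in the capital (later first): Saleh (Mar 25, 1991) before Okafor (Feb 26, 1990).
Order: Farouk, Ruiz, Saleh, Okafor, Ivanova, Baptiste.

Baptiste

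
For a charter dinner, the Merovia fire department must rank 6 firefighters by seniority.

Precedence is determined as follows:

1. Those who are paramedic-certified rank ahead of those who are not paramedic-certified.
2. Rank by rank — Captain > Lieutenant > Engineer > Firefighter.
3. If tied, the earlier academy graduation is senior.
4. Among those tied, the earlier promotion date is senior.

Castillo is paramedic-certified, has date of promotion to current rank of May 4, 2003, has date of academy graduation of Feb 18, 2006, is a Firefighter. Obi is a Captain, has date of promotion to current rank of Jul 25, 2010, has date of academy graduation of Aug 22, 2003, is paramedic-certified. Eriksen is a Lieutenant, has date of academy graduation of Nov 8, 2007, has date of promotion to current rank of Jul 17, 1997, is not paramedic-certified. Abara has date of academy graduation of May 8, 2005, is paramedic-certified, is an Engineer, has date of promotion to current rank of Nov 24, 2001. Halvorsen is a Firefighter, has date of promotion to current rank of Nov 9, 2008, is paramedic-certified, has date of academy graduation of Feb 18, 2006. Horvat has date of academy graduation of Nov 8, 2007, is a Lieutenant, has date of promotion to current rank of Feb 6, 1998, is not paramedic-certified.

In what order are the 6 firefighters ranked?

By the first rule: Obi, Abara, Castillo and Halvorsen (each paramedic-certified); then Eriksen and Horvat (both not paramedic-certified).
Among Obi, Abara, Castillo and Halvorsen, by rank: Obi (Captain) before Abara (Engineer) before Castillo and Halvorsen (Firefighter).
Castillo and Halvorsen both have date of academy graduation Feb 18, 2006, so the next rule applies.
Among Castillo and Halvorsen, by date of promotion to current rank (earlier first): Castillo (May 4, 2003) before Halvorsen (Nov 9, 2008).
Eriksen and Horvat are each Lieutenant, so the next rule applies.
Eriksen and Horvat both have date of academy graduation Nov 8, 2007, so the next rule applies.
Among Eriksen and Horvat, by date of promotion to current rank (earlier first): Eriksen (Jul 17, 1997) before Horvat (Feb 6, 1998).
Full order: Obi, Abara, Castillo, Halvorsen, Eriksen, Horvat.

Obi, Abara, Castillo, Halvorsen, Eriksen, Horvat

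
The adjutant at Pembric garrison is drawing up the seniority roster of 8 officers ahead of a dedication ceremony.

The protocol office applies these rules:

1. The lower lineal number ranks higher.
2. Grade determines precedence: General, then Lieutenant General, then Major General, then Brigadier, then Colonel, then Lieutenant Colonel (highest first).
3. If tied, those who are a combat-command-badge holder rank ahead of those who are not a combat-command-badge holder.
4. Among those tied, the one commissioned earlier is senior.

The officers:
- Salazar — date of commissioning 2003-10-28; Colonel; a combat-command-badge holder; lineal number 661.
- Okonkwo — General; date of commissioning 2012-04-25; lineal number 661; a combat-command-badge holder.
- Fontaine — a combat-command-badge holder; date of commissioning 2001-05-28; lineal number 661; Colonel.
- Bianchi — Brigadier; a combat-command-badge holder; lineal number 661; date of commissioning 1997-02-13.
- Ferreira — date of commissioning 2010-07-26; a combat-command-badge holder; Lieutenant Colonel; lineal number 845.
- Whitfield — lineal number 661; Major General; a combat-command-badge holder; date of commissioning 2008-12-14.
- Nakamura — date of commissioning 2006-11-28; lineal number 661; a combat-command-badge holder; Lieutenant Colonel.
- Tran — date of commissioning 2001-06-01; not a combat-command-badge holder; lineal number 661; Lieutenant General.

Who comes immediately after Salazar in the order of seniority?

Nakamura

By lineal number (lower first): Okonkwo, Tran, Whitfield, Bianchi, Fontaine, Salazar and Nakamura (each 661); then Ferreira (845).
Among Okonkwo, Tran, Whitfield, Bianchi, Fontaine, Salazar and Nakamura, by grade: Okonkwo (General) before Tran (Lieutenant General) before Whitfield (Major General) before Bianchi (Brigadier) before Fontaine and Salazar (Colonel) before Nakamura (Lieutenant Colonel).
Fontaine and Salazar are each a combat-command-badge holder, so the next rule applies.
Among Fontaine and Salazar, by date of commissioning (earlier first): Fontaine (2001-05-28) before Salazar (2003-10-28).
Order: Okonkwo, Tran, Whitfield, Bianchi, Fontaine, Salazar, Nakamura, Ferreira.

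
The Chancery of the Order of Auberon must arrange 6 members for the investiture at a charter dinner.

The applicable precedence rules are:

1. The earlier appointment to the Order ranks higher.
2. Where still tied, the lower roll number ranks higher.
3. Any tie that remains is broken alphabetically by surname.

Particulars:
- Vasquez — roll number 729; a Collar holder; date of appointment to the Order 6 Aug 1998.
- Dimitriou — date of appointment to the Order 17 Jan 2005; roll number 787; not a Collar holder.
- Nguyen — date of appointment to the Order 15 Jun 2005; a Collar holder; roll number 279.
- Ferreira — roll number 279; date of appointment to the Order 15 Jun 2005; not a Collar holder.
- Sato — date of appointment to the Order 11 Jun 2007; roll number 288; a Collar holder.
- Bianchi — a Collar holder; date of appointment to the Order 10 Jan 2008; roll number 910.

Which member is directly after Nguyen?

By date of appointment to the Order (earlier first): Vasquez (6 Aug 1998); then Dimitriou (17 Jan 2005); then Ferreira and Nguyen (both 15 Jun 2005); then Sato (11 Jun 2007); then Bianchi (10 Jan 2008).
Ferreira and Nguyen both have roll number 279, so the next rule applies.
Among Ferreira and Nguyen, alphabetically by surname: Ferreira before Nguyen.
Order: Vasquez, Dimitriou, Ferreira, Nguyen, Sato, Bianchi.

Sato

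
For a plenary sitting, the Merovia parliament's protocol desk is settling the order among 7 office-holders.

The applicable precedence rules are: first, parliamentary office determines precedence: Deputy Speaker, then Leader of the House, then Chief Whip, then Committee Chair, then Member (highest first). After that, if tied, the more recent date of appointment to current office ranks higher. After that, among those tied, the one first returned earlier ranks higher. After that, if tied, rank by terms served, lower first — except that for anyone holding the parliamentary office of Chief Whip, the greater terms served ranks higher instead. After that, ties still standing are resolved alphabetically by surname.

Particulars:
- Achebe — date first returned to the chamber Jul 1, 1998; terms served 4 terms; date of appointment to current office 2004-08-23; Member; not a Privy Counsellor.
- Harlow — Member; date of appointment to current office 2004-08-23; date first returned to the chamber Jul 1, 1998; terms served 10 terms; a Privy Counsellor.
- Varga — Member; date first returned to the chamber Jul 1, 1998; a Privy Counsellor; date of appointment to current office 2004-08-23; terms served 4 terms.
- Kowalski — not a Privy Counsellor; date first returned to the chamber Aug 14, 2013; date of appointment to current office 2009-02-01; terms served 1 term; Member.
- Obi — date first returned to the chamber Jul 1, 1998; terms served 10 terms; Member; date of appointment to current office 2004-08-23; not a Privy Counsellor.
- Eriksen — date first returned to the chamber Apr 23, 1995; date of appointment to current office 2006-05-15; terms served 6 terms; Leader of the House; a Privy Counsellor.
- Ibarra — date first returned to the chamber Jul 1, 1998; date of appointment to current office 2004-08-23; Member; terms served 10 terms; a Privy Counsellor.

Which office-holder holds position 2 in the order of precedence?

By parliamentary office: Eriksen (Leader of the House); then Kowalski, Achebe, Varga, Harlow, Ibarra and Obi (Member).
Among Kowalski, Achebe, Varga, Harlow, Ibarra and Obi, by date of appointment to current office (later first): Kowalski (2009-02-01) before Achebe, Varga, Harlow, Ibarra and Obi (2004-08-23).
Achebe, Varga, Harlow, Ibarra and Obi all have date first returned to the chamber Jul 1, 1998, so the next rule applies.
Among Achebe, Varga, Harlow, Ibarra and Obi, by terms served (lower first): Achebe and Varga (4 terms) before Harlow, Ibarra and Obi (10 terms).
Among Achebe and Varga, alphabetically by surname: Achebe before Varga.
Among Harlow, Ibarra and Obi, alphabetically by surname: Harlow before Ibarra before Obi.
Order: Eriksen, Kowalski, Achebe, Varga, Harlow, Ibarra, Obi.

Kowalski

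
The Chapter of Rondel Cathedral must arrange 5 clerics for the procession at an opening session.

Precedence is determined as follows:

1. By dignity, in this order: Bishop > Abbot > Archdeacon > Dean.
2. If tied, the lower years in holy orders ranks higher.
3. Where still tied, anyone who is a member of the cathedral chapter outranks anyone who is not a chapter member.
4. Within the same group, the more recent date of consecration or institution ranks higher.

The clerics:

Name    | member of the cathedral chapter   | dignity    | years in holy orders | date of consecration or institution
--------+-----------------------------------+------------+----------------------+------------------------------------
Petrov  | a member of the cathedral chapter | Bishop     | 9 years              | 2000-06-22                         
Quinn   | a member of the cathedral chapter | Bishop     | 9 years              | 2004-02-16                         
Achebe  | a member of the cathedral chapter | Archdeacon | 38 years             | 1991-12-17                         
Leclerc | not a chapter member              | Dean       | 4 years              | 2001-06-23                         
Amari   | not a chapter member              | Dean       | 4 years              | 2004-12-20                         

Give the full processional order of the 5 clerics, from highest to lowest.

By dignity: Quinn and Petrov (Bishop); then Achebe (Archdeacon); then Amari and Leclerc (Dean).
Quinn and Petrov both have years in holy orders 9 years, so the next rule applies.
Quinn and Petrov are each a member of the cathedral chapter, so the next rule applies.
Among Quinn and Petrov, by date of consecration or institution (later first): Quinn (2004-02-16) before Petrov (2000-06-22).
Amari and Leclerc both have years in holy orders 4 years, so the next rule applies.
Amari and Leclerc are each not a chapter member, so the next rule applies.
Among Amari and Leclerc, by date of consecration or institution (later first): Amari (2004-12-20) before Leclerc (2001-06-23).
Full order: Quinn, Petrov, Achebe, Amari, Leclerc.

Quinn, Petrov, Achebe, Amari, Leclerc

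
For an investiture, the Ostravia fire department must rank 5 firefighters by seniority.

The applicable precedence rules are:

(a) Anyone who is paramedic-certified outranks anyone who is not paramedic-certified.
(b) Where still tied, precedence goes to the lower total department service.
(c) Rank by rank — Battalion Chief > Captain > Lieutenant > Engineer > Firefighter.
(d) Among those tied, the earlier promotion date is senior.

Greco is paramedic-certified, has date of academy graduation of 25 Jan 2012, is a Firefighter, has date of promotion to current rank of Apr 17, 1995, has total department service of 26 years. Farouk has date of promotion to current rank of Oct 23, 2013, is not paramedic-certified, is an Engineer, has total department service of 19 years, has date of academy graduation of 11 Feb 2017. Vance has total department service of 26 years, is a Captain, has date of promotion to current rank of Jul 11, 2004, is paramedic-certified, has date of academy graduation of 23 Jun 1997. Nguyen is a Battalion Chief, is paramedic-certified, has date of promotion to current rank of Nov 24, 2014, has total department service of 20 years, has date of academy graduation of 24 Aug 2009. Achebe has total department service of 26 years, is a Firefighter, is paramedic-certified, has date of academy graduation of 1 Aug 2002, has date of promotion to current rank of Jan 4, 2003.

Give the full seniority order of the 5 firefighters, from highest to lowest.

Nguyen, Vance, Greco, Achebe, Farouk

By the first rule: Nguyen, Vance, Greco and Achebe (each paramedic-certified); then Farouk (not paramedic-certified).
Among Nguyen, Vance, Greco and Achebe, by total department service (lower first): Nguyen (20 years) before Vance, Greco and Achebe (26 years).
Among Vance, Greco and Achebe, by rank: Vance (Captain) before Greco and Achebe (Firefighter).
Among Greco and Achebe, by date of promotion to current rank (earlier first): Greco (Apr 17, 1995) before Achebe (Jan 4, 2003).
Full order: Nguyen, Vance, Greco, Achebe, Farouk.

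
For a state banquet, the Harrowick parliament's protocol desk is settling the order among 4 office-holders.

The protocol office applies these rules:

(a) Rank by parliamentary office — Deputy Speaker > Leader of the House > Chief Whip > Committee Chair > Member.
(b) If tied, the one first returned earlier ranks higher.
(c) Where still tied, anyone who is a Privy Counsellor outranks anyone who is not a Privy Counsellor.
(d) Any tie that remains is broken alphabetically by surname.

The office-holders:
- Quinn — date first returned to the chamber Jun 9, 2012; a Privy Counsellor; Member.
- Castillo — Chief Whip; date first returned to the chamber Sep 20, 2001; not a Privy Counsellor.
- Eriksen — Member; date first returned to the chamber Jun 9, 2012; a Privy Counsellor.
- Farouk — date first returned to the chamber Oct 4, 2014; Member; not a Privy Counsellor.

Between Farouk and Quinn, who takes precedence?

Quinn

By parliamentary office: Castillo (Chief Whip); then Eriksen, Quinn and Farouk (Member).
Among Eriksen, Quinn and Farouk, by date first returned to the chamber (earlier first): Eriksen and Quinn (Jun 9, 2012) before Farouk (Oct 4, 2014).
Eriksen and Quinn are each a Privy Counsellor, so the next rule applies.
Among Eriksen and Quinn, alphabetically by surname: Eriksen before Quinn.
So Quinn takes precedence.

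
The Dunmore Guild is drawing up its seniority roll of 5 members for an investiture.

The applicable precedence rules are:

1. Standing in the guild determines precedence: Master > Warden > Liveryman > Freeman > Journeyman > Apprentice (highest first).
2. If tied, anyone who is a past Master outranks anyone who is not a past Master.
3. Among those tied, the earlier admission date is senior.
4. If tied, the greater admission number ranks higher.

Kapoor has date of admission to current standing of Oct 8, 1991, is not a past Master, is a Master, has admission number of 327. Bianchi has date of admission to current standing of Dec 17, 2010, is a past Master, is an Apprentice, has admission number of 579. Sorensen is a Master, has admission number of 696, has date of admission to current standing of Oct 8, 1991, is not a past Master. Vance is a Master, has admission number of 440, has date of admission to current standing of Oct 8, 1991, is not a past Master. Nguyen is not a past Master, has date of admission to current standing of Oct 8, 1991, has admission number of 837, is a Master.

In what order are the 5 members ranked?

By standing in the guild: Nguyen, Sorensen, Vance and Kapoor (Master); then Bianchi (Apprentice).
Nguyen, Sorensen, Vance and Kapoor are each not a past Master, so the next rule applies.
Nguyen, Sorensen, Vance and Kapoor all have date of admission to current standing Oct 8, 1991, so the next rule applies.
Among Nguyen, Sorensen, Vance and Kapoor, by admission number (higher first): Nguyen (837) before Sorensen (696) before Vance (440) before Kapoor (327).
Full order: Nguyen, Sorensen, Vance, Kapoor, Bianchi.

Nguyen, Sorensen, Vance, Kapoor, Bianchi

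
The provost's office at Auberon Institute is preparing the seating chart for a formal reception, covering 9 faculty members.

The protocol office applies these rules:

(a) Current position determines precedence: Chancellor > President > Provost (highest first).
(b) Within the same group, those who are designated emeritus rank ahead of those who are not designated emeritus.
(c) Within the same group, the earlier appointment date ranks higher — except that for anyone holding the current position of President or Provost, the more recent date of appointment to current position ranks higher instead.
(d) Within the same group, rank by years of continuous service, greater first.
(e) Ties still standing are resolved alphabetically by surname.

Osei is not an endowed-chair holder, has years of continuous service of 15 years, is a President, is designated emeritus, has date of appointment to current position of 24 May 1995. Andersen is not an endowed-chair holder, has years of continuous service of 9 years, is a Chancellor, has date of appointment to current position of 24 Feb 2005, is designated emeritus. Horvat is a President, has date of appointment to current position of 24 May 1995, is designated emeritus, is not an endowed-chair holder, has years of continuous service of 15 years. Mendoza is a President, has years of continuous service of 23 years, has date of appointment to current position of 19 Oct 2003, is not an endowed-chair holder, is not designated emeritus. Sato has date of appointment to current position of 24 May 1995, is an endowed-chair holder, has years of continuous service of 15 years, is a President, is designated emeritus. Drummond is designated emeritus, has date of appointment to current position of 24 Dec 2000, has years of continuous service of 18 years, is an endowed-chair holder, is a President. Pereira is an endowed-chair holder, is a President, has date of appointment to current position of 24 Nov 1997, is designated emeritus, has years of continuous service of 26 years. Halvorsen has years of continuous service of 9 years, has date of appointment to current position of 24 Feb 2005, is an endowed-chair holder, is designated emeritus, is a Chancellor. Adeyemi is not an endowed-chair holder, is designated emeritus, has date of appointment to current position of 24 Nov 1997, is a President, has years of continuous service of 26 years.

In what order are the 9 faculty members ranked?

By current position: Andersen and Halvorsen (Chancellor); then Drummond, Adeyemi, Pereira, Horvat, Osei, Sato and Mendoza (President).
Andersen and Halvorsen are each designated emeritus, so the next rule applies.
Andersen and Halvorsen both have date of appointment to current position 24 Feb 2005, so the next rule applies.
Andersen and Halvorsen both have years of continuous service 9 years, so the next rule applies.
Among Andersen and Halvorsen, alphabetically by surname: Andersen before Halvorsen.
Among Drummond, Adeyemi, Pereira, Horvat, Osei, Sato and Mendoza, designated emeritus before not designated emeritus: Drummond, Adeyemi, Pereira, Horvat, Osei and Sato (designated emeritus) before Mendoza (not designated emeritus).
Among Drummond, Adeyemi, Pereira, Horvat, Osei and Sato, by date of appointment to current position (later first) (reversed rule for this group): Drummond (24 Dec 2000) before Adeyemi and Pereira (24 Nov 1997) before Horvat, Osei and Sato (24 May 1995).
Adeyemi and Pereira both have years of continuous service 26 years, so the next rule applies.
Among Adeyemi and Pereira, alphabetically by surname: Adeyemi before Pereira.
Horvat, Osei and Sato all have years of continuous service 15 years, so the next rule applies.
Among Horvat, Osei and Sato, alphabetically by surname: Horvat before Osei before Sato.
Full order: Andersen, Halvorsen, Drummond, Adeyemi, Pereira, Horvat, Osei, Sato, Mendoza.

Andersen, Halvorsen, Drummond, Adeyemi, Pereira, Horvat, Osei, Sato, Mendoza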